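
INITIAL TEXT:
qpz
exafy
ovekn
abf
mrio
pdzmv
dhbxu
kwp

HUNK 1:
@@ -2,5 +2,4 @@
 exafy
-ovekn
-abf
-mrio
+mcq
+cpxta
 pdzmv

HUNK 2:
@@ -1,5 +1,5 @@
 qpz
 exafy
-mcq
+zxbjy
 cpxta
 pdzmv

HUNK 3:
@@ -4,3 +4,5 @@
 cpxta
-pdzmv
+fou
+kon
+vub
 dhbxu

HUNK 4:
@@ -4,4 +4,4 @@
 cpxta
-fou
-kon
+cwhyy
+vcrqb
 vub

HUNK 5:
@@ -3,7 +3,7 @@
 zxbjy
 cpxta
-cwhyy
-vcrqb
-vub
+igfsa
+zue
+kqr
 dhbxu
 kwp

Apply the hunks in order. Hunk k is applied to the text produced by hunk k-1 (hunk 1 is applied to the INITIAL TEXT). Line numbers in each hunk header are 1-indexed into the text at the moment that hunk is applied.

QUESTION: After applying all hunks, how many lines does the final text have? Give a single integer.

Hunk 1: at line 2 remove [ovekn,abf,mrio] add [mcq,cpxta] -> 7 lines: qpz exafy mcq cpxta pdzmv dhbxu kwp
Hunk 2: at line 1 remove [mcq] add [zxbjy] -> 7 lines: qpz exafy zxbjy cpxta pdzmv dhbxu kwp
Hunk 3: at line 4 remove [pdzmv] add [fou,kon,vub] -> 9 lines: qpz exafy zxbjy cpxta fou kon vub dhbxu kwp
Hunk 4: at line 4 remove [fou,kon] add [cwhyy,vcrqb] -> 9 lines: qpz exafy zxbjy cpxta cwhyy vcrqb vub dhbxu kwp
Hunk 5: at line 3 remove [cwhyy,vcrqb,vub] add [igfsa,zue,kqr] -> 9 lines: qpz exafy zxbjy cpxta igfsa zue kqr dhbxu kwp
Final line count: 9

Answer: 9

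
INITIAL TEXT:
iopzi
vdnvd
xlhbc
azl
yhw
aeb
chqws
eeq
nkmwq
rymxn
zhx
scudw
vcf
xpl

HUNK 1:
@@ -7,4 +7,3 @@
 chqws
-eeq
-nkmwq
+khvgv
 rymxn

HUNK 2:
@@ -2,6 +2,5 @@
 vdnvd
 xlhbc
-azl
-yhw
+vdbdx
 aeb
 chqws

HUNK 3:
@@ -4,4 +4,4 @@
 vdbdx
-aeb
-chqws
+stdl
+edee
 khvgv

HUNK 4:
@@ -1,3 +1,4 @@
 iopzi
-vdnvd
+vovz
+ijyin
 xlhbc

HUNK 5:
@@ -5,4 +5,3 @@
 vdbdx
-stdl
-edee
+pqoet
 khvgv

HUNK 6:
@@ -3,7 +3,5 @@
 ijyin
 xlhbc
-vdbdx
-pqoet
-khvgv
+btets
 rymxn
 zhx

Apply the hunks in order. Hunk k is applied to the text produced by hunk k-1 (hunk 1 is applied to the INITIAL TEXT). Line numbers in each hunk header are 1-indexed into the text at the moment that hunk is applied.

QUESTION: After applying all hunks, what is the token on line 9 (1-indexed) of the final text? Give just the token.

Hunk 1: at line 7 remove [eeq,nkmwq] add [khvgv] -> 13 lines: iopzi vdnvd xlhbc azl yhw aeb chqws khvgv rymxn zhx scudw vcf xpl
Hunk 2: at line 2 remove [azl,yhw] add [vdbdx] -> 12 lines: iopzi vdnvd xlhbc vdbdx aeb chqws khvgv rymxn zhx scudw vcf xpl
Hunk 3: at line 4 remove [aeb,chqws] add [stdl,edee] -> 12 lines: iopzi vdnvd xlhbc vdbdx stdl edee khvgv rymxn zhx scudw vcf xpl
Hunk 4: at line 1 remove [vdnvd] add [vovz,ijyin] -> 13 lines: iopzi vovz ijyin xlhbc vdbdx stdl edee khvgv rymxn zhx scudw vcf xpl
Hunk 5: at line 5 remove [stdl,edee] add [pqoet] -> 12 lines: iopzi vovz ijyin xlhbc vdbdx pqoet khvgv rymxn zhx scudw vcf xpl
Hunk 6: at line 3 remove [vdbdx,pqoet,khvgv] add [btets] -> 10 lines: iopzi vovz ijyin xlhbc btets rymxn zhx scudw vcf xpl
Final line 9: vcf

Answer: vcf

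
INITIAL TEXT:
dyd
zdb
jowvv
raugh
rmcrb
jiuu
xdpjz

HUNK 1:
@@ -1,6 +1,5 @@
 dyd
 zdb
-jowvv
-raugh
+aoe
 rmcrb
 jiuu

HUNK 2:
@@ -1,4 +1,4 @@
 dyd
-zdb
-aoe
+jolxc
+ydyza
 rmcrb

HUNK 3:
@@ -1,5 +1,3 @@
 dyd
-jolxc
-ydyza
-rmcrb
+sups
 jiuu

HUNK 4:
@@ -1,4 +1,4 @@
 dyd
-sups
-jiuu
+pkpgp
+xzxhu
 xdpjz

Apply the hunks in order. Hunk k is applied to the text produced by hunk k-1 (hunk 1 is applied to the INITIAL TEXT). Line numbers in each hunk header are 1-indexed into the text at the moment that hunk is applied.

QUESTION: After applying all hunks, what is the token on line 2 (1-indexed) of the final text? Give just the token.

Answer: pkpgp

Derivation:
Hunk 1: at line 1 remove [jowvv,raugh] add [aoe] -> 6 lines: dyd zdb aoe rmcrb jiuu xdpjz
Hunk 2: at line 1 remove [zdb,aoe] add [jolxc,ydyza] -> 6 lines: dyd jolxc ydyza rmcrb jiuu xdpjz
Hunk 3: at line 1 remove [jolxc,ydyza,rmcrb] add [sups] -> 4 lines: dyd sups jiuu xdpjz
Hunk 4: at line 1 remove [sups,jiuu] add [pkpgp,xzxhu] -> 4 lines: dyd pkpgp xzxhu xdpjz
Final line 2: pkpgp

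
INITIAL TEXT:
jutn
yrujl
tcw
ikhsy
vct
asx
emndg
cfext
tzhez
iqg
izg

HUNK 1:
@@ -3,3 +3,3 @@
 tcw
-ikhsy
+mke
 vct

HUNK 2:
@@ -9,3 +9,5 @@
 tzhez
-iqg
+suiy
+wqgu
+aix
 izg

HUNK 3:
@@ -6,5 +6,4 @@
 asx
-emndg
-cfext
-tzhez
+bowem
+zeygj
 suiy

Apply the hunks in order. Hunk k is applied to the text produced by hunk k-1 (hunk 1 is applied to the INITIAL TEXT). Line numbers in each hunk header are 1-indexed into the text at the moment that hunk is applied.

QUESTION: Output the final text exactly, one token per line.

Answer: jutn
yrujl
tcw
mke
vct
asx
bowem
zeygj
suiy
wqgu
aix
izg

Derivation:
Hunk 1: at line 3 remove [ikhsy] add [mke] -> 11 lines: jutn yrujl tcw mke vct asx emndg cfext tzhez iqg izg
Hunk 2: at line 9 remove [iqg] add [suiy,wqgu,aix] -> 13 lines: jutn yrujl tcw mke vct asx emndg cfext tzhez suiy wqgu aix izg
Hunk 3: at line 6 remove [emndg,cfext,tzhez] add [bowem,zeygj] -> 12 lines: jutn yrujl tcw mke vct asx bowem zeygj suiy wqgu aix izg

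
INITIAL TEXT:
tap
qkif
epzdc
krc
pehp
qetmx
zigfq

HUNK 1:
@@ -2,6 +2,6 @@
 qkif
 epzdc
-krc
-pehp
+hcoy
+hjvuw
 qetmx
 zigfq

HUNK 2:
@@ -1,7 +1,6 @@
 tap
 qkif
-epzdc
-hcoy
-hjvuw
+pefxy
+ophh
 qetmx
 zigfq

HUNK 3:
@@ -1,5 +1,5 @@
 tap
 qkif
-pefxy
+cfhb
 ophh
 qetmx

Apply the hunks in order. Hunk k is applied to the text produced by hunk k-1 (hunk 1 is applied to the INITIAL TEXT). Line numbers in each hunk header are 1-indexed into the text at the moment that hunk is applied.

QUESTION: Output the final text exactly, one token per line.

Hunk 1: at line 2 remove [krc,pehp] add [hcoy,hjvuw] -> 7 lines: tap qkif epzdc hcoy hjvuw qetmx zigfq
Hunk 2: at line 1 remove [epzdc,hcoy,hjvuw] add [pefxy,ophh] -> 6 lines: tap qkif pefxy ophh qetmx zigfq
Hunk 3: at line 1 remove [pefxy] add [cfhb] -> 6 lines: tap qkif cfhb ophh qetmx zigfq

Answer: tap
qkif
cfhb
ophh
qetmx
zigfq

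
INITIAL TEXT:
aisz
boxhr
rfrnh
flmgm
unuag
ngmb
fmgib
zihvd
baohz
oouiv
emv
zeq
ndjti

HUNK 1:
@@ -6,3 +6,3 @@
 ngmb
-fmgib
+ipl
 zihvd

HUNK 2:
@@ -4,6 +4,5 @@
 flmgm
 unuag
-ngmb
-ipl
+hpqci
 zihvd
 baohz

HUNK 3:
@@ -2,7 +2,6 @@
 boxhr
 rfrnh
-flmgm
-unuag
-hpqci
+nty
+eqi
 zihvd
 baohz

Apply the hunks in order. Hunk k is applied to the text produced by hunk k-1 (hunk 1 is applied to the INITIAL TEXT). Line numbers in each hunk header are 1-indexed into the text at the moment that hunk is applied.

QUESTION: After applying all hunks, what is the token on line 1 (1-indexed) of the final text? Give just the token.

Answer: aisz

Derivation:
Hunk 1: at line 6 remove [fmgib] add [ipl] -> 13 lines: aisz boxhr rfrnh flmgm unuag ngmb ipl zihvd baohz oouiv emv zeq ndjti
Hunk 2: at line 4 remove [ngmb,ipl] add [hpqci] -> 12 lines: aisz boxhr rfrnh flmgm unuag hpqci zihvd baohz oouiv emv zeq ndjti
Hunk 3: at line 2 remove [flmgm,unuag,hpqci] add [nty,eqi] -> 11 lines: aisz boxhr rfrnh nty eqi zihvd baohz oouiv emv zeq ndjti
Final line 1: aisz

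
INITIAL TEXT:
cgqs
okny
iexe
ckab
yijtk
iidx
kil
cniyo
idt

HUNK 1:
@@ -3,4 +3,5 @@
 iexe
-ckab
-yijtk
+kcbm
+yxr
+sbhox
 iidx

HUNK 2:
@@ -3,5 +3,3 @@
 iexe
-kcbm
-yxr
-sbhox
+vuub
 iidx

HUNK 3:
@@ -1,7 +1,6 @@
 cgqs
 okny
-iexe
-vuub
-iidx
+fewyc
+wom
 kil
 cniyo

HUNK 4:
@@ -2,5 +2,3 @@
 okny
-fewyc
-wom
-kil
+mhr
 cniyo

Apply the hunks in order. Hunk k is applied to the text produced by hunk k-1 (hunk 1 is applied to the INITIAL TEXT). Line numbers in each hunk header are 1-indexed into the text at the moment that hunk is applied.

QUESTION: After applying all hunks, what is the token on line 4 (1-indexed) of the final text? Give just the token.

Answer: cniyo

Derivation:
Hunk 1: at line 3 remove [ckab,yijtk] add [kcbm,yxr,sbhox] -> 10 lines: cgqs okny iexe kcbm yxr sbhox iidx kil cniyo idt
Hunk 2: at line 3 remove [kcbm,yxr,sbhox] add [vuub] -> 8 lines: cgqs okny iexe vuub iidx kil cniyo idt
Hunk 3: at line 1 remove [iexe,vuub,iidx] add [fewyc,wom] -> 7 lines: cgqs okny fewyc wom kil cniyo idt
Hunk 4: at line 2 remove [fewyc,wom,kil] add [mhr] -> 5 lines: cgqs okny mhr cniyo idt
Final line 4: cniyo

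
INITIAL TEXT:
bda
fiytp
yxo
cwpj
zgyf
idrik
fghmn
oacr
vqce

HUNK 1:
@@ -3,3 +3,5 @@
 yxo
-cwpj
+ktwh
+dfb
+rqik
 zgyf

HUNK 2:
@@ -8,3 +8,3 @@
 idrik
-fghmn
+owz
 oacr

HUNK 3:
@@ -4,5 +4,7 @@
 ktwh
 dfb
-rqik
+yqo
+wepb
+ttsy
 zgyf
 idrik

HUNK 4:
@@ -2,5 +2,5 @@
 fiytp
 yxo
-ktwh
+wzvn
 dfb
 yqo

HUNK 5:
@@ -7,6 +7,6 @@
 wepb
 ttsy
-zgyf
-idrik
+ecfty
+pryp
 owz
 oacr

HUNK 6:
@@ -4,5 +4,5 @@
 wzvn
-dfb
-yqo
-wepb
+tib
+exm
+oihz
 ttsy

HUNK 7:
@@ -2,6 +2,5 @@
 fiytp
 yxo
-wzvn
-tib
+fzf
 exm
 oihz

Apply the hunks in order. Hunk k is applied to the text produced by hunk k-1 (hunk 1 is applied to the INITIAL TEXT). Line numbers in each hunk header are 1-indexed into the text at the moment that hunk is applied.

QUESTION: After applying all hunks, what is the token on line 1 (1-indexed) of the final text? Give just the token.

Answer: bda

Derivation:
Hunk 1: at line 3 remove [cwpj] add [ktwh,dfb,rqik] -> 11 lines: bda fiytp yxo ktwh dfb rqik zgyf idrik fghmn oacr vqce
Hunk 2: at line 8 remove [fghmn] add [owz] -> 11 lines: bda fiytp yxo ktwh dfb rqik zgyf idrik owz oacr vqce
Hunk 3: at line 4 remove [rqik] add [yqo,wepb,ttsy] -> 13 lines: bda fiytp yxo ktwh dfb yqo wepb ttsy zgyf idrik owz oacr vqce
Hunk 4: at line 2 remove [ktwh] add [wzvn] -> 13 lines: bda fiytp yxo wzvn dfb yqo wepb ttsy zgyf idrik owz oacr vqce
Hunk 5: at line 7 remove [zgyf,idrik] add [ecfty,pryp] -> 13 lines: bda fiytp yxo wzvn dfb yqo wepb ttsy ecfty pryp owz oacr vqce
Hunk 6: at line 4 remove [dfb,yqo,wepb] add [tib,exm,oihz] -> 13 lines: bda fiytp yxo wzvn tib exm oihz ttsy ecfty pryp owz oacr vqce
Hunk 7: at line 2 remove [wzvn,tib] add [fzf] -> 12 lines: bda fiytp yxo fzf exm oihz ttsy ecfty pryp owz oacr vqce
Final line 1: bda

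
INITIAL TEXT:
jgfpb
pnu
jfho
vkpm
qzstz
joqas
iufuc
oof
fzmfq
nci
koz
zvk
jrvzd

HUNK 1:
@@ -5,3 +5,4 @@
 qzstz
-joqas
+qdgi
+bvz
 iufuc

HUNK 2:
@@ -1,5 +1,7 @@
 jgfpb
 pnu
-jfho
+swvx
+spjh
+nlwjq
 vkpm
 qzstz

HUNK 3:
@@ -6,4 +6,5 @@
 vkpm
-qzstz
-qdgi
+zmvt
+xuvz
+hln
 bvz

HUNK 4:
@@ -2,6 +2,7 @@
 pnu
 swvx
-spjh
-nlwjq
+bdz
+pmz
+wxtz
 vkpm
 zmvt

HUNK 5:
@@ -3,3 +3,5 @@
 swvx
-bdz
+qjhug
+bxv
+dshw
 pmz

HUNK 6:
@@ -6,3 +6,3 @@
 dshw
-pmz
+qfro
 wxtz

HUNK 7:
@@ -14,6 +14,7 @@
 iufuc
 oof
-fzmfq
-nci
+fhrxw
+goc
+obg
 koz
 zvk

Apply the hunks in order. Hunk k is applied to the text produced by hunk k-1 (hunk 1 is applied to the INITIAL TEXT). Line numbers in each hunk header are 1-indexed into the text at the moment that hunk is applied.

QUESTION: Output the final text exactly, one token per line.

Hunk 1: at line 5 remove [joqas] add [qdgi,bvz] -> 14 lines: jgfpb pnu jfho vkpm qzstz qdgi bvz iufuc oof fzmfq nci koz zvk jrvzd
Hunk 2: at line 1 remove [jfho] add [swvx,spjh,nlwjq] -> 16 lines: jgfpb pnu swvx spjh nlwjq vkpm qzstz qdgi bvz iufuc oof fzmfq nci koz zvk jrvzd
Hunk 3: at line 6 remove [qzstz,qdgi] add [zmvt,xuvz,hln] -> 17 lines: jgfpb pnu swvx spjh nlwjq vkpm zmvt xuvz hln bvz iufuc oof fzmfq nci koz zvk jrvzd
Hunk 4: at line 2 remove [spjh,nlwjq] add [bdz,pmz,wxtz] -> 18 lines: jgfpb pnu swvx bdz pmz wxtz vkpm zmvt xuvz hln bvz iufuc oof fzmfq nci koz zvk jrvzd
Hunk 5: at line 3 remove [bdz] add [qjhug,bxv,dshw] -> 20 lines: jgfpb pnu swvx qjhug bxv dshw pmz wxtz vkpm zmvt xuvz hln bvz iufuc oof fzmfq nci koz zvk jrvzd
Hunk 6: at line 6 remove [pmz] add [qfro] -> 20 lines: jgfpb pnu swvx qjhug bxv dshw qfro wxtz vkpm zmvt xuvz hln bvz iufuc oof fzmfq nci koz zvk jrvzd
Hunk 7: at line 14 remove [fzmfq,nci] add [fhrxw,goc,obg] -> 21 lines: jgfpb pnu swvx qjhug bxv dshw qfro wxtz vkpm zmvt xuvz hln bvz iufuc oof fhrxw goc obg koz zvk jrvzd

Answer: jgfpb
pnu
swvx
qjhug
bxv
dshw
qfro
wxtz
vkpm
zmvt
xuvz
hln
bvz
iufuc
oof
fhrxw
goc
obg
koz
zvk
jrvzd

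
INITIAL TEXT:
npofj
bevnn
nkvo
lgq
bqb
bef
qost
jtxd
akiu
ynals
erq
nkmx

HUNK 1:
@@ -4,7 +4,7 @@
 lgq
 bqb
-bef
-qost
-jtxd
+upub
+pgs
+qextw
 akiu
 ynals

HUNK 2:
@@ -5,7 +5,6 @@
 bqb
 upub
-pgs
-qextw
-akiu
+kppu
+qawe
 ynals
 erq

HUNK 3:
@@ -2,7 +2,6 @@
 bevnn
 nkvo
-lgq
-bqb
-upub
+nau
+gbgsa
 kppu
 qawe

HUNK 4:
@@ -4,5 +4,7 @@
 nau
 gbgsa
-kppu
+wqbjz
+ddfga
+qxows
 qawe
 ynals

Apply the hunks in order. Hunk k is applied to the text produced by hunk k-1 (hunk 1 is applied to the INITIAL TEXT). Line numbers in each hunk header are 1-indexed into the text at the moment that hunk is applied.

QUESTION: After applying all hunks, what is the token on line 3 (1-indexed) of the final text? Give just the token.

Answer: nkvo

Derivation:
Hunk 1: at line 4 remove [bef,qost,jtxd] add [upub,pgs,qextw] -> 12 lines: npofj bevnn nkvo lgq bqb upub pgs qextw akiu ynals erq nkmx
Hunk 2: at line 5 remove [pgs,qextw,akiu] add [kppu,qawe] -> 11 lines: npofj bevnn nkvo lgq bqb upub kppu qawe ynals erq nkmx
Hunk 3: at line 2 remove [lgq,bqb,upub] add [nau,gbgsa] -> 10 lines: npofj bevnn nkvo nau gbgsa kppu qawe ynals erq nkmx
Hunk 4: at line 4 remove [kppu] add [wqbjz,ddfga,qxows] -> 12 lines: npofj bevnn nkvo nau gbgsa wqbjz ddfga qxows qawe ynals erq nkmx
Final line 3: nkvo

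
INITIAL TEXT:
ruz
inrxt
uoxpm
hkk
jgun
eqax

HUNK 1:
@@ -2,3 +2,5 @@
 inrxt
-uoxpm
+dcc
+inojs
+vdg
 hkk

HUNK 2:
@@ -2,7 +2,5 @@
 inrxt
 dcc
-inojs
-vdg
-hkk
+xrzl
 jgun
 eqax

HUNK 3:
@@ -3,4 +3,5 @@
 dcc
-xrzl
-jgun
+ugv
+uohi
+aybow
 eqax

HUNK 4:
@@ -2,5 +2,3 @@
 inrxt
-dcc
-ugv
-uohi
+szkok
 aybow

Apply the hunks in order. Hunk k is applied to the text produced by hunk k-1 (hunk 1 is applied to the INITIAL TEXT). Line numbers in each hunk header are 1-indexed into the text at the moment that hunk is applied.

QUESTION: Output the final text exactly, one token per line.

Hunk 1: at line 2 remove [uoxpm] add [dcc,inojs,vdg] -> 8 lines: ruz inrxt dcc inojs vdg hkk jgun eqax
Hunk 2: at line 2 remove [inojs,vdg,hkk] add [xrzl] -> 6 lines: ruz inrxt dcc xrzl jgun eqax
Hunk 3: at line 3 remove [xrzl,jgun] add [ugv,uohi,aybow] -> 7 lines: ruz inrxt dcc ugv uohi aybow eqax
Hunk 4: at line 2 remove [dcc,ugv,uohi] add [szkok] -> 5 lines: ruz inrxt szkok aybow eqax

Answer: ruz
inrxt
szkok
aybow
eqax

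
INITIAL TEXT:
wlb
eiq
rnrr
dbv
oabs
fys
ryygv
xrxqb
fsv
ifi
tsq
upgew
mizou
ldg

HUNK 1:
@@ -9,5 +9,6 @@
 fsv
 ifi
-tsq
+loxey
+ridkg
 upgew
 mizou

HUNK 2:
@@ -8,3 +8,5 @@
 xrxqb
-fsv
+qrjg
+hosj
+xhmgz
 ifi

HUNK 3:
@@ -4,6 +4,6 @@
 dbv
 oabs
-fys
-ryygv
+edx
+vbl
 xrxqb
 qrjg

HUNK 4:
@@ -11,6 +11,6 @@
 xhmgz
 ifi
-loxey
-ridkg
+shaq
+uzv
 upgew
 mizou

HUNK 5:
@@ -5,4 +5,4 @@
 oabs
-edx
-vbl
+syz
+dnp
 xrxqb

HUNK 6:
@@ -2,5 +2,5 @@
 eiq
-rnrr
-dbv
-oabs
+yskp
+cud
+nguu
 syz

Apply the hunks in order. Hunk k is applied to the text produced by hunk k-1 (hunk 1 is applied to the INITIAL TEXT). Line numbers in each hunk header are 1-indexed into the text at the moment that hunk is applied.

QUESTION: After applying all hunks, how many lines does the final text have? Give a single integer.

Hunk 1: at line 9 remove [tsq] add [loxey,ridkg] -> 15 lines: wlb eiq rnrr dbv oabs fys ryygv xrxqb fsv ifi loxey ridkg upgew mizou ldg
Hunk 2: at line 8 remove [fsv] add [qrjg,hosj,xhmgz] -> 17 lines: wlb eiq rnrr dbv oabs fys ryygv xrxqb qrjg hosj xhmgz ifi loxey ridkg upgew mizou ldg
Hunk 3: at line 4 remove [fys,ryygv] add [edx,vbl] -> 17 lines: wlb eiq rnrr dbv oabs edx vbl xrxqb qrjg hosj xhmgz ifi loxey ridkg upgew mizou ldg
Hunk 4: at line 11 remove [loxey,ridkg] add [shaq,uzv] -> 17 lines: wlb eiq rnrr dbv oabs edx vbl xrxqb qrjg hosj xhmgz ifi shaq uzv upgew mizou ldg
Hunk 5: at line 5 remove [edx,vbl] add [syz,dnp] -> 17 lines: wlb eiq rnrr dbv oabs syz dnp xrxqb qrjg hosj xhmgz ifi shaq uzv upgew mizou ldg
Hunk 6: at line 2 remove [rnrr,dbv,oabs] add [yskp,cud,nguu] -> 17 lines: wlb eiq yskp cud nguu syz dnp xrxqb qrjg hosj xhmgz ifi shaq uzv upgew mizou ldg
Final line count: 17

Answer: 17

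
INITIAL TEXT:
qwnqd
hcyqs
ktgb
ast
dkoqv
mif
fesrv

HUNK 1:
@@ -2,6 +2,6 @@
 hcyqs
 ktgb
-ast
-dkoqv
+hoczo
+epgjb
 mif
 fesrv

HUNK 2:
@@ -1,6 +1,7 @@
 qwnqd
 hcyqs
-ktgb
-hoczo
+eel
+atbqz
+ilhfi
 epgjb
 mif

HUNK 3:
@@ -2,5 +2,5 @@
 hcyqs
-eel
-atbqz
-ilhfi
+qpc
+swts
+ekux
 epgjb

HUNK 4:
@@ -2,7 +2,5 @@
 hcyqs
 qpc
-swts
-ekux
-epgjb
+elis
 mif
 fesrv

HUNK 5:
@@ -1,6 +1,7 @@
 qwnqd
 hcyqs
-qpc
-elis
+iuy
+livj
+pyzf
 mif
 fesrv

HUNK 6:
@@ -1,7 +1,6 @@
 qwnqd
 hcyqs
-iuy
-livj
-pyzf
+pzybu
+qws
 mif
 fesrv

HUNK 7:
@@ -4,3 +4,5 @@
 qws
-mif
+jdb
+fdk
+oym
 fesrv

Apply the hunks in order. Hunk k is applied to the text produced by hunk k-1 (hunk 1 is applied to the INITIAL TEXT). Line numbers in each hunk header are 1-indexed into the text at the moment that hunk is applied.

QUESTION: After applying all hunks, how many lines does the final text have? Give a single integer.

Hunk 1: at line 2 remove [ast,dkoqv] add [hoczo,epgjb] -> 7 lines: qwnqd hcyqs ktgb hoczo epgjb mif fesrv
Hunk 2: at line 1 remove [ktgb,hoczo] add [eel,atbqz,ilhfi] -> 8 lines: qwnqd hcyqs eel atbqz ilhfi epgjb mif fesrv
Hunk 3: at line 2 remove [eel,atbqz,ilhfi] add [qpc,swts,ekux] -> 8 lines: qwnqd hcyqs qpc swts ekux epgjb mif fesrv
Hunk 4: at line 2 remove [swts,ekux,epgjb] add [elis] -> 6 lines: qwnqd hcyqs qpc elis mif fesrv
Hunk 5: at line 1 remove [qpc,elis] add [iuy,livj,pyzf] -> 7 lines: qwnqd hcyqs iuy livj pyzf mif fesrv
Hunk 6: at line 1 remove [iuy,livj,pyzf] add [pzybu,qws] -> 6 lines: qwnqd hcyqs pzybu qws mif fesrv
Hunk 7: at line 4 remove [mif] add [jdb,fdk,oym] -> 8 lines: qwnqd hcyqs pzybu qws jdb fdk oym fesrv
Final line count: 8

Answer: 8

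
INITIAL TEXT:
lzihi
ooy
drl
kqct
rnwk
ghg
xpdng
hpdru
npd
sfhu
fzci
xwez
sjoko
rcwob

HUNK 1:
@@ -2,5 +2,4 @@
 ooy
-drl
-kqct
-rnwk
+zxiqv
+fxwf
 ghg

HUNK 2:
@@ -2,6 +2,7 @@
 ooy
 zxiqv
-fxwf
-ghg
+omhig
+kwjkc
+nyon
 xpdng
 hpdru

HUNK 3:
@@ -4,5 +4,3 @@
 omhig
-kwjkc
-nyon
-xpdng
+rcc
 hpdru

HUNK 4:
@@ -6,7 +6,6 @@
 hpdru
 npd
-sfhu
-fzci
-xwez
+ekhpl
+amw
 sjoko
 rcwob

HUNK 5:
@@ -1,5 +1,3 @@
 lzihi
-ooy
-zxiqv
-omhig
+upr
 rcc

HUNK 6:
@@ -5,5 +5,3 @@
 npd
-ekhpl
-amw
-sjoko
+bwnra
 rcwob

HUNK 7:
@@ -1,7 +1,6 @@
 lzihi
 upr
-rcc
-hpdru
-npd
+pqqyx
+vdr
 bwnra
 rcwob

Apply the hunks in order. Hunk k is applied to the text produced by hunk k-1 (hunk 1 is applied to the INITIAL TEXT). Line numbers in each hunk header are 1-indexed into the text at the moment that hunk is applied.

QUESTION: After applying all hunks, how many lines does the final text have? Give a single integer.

Hunk 1: at line 2 remove [drl,kqct,rnwk] add [zxiqv,fxwf] -> 13 lines: lzihi ooy zxiqv fxwf ghg xpdng hpdru npd sfhu fzci xwez sjoko rcwob
Hunk 2: at line 2 remove [fxwf,ghg] add [omhig,kwjkc,nyon] -> 14 lines: lzihi ooy zxiqv omhig kwjkc nyon xpdng hpdru npd sfhu fzci xwez sjoko rcwob
Hunk 3: at line 4 remove [kwjkc,nyon,xpdng] add [rcc] -> 12 lines: lzihi ooy zxiqv omhig rcc hpdru npd sfhu fzci xwez sjoko rcwob
Hunk 4: at line 6 remove [sfhu,fzci,xwez] add [ekhpl,amw] -> 11 lines: lzihi ooy zxiqv omhig rcc hpdru npd ekhpl amw sjoko rcwob
Hunk 5: at line 1 remove [ooy,zxiqv,omhig] add [upr] -> 9 lines: lzihi upr rcc hpdru npd ekhpl amw sjoko rcwob
Hunk 6: at line 5 remove [ekhpl,amw,sjoko] add [bwnra] -> 7 lines: lzihi upr rcc hpdru npd bwnra rcwob
Hunk 7: at line 1 remove [rcc,hpdru,npd] add [pqqyx,vdr] -> 6 lines: lzihi upr pqqyx vdr bwnra rcwob
Final line count: 6

Answer: 6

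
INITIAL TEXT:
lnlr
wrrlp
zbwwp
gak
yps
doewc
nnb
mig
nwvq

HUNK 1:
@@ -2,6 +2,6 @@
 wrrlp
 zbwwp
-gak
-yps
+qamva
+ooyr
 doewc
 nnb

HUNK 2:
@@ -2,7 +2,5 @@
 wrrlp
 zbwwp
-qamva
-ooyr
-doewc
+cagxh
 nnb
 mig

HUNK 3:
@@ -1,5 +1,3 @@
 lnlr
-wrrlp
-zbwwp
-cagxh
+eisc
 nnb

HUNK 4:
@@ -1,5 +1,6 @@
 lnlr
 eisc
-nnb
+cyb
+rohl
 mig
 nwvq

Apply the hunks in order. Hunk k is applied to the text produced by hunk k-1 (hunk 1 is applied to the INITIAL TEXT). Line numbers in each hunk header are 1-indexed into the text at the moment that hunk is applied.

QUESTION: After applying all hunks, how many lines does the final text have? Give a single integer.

Answer: 6

Derivation:
Hunk 1: at line 2 remove [gak,yps] add [qamva,ooyr] -> 9 lines: lnlr wrrlp zbwwp qamva ooyr doewc nnb mig nwvq
Hunk 2: at line 2 remove [qamva,ooyr,doewc] add [cagxh] -> 7 lines: lnlr wrrlp zbwwp cagxh nnb mig nwvq
Hunk 3: at line 1 remove [wrrlp,zbwwp,cagxh] add [eisc] -> 5 lines: lnlr eisc nnb mig nwvq
Hunk 4: at line 1 remove [nnb] add [cyb,rohl] -> 6 lines: lnlr eisc cyb rohl mig nwvq
Final line count: 6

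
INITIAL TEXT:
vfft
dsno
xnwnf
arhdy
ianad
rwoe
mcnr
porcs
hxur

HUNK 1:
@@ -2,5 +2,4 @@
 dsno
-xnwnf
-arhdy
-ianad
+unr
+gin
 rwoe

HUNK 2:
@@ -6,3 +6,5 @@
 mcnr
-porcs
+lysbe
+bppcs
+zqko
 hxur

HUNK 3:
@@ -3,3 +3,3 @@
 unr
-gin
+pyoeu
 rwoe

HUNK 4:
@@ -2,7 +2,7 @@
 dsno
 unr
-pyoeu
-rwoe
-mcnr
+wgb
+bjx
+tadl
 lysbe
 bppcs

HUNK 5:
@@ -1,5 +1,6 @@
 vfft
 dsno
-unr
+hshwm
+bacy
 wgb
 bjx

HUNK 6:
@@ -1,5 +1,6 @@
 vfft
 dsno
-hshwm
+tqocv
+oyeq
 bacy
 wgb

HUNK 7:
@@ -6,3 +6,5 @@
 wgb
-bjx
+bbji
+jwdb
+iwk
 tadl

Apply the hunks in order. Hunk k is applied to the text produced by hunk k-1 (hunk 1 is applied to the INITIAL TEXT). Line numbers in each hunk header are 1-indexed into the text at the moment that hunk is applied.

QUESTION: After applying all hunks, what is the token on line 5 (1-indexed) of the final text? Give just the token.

Answer: bacy

Derivation:
Hunk 1: at line 2 remove [xnwnf,arhdy,ianad] add [unr,gin] -> 8 lines: vfft dsno unr gin rwoe mcnr porcs hxur
Hunk 2: at line 6 remove [porcs] add [lysbe,bppcs,zqko] -> 10 lines: vfft dsno unr gin rwoe mcnr lysbe bppcs zqko hxur
Hunk 3: at line 3 remove [gin] add [pyoeu] -> 10 lines: vfft dsno unr pyoeu rwoe mcnr lysbe bppcs zqko hxur
Hunk 4: at line 2 remove [pyoeu,rwoe,mcnr] add [wgb,bjx,tadl] -> 10 lines: vfft dsno unr wgb bjx tadl lysbe bppcs zqko hxur
Hunk 5: at line 1 remove [unr] add [hshwm,bacy] -> 11 lines: vfft dsno hshwm bacy wgb bjx tadl lysbe bppcs zqko hxur
Hunk 6: at line 1 remove [hshwm] add [tqocv,oyeq] -> 12 lines: vfft dsno tqocv oyeq bacy wgb bjx tadl lysbe bppcs zqko hxur
Hunk 7: at line 6 remove [bjx] add [bbji,jwdb,iwk] -> 14 lines: vfft dsno tqocv oyeq bacy wgb bbji jwdb iwk tadl lysbe bppcs zqko hxur
Final line 5: bacy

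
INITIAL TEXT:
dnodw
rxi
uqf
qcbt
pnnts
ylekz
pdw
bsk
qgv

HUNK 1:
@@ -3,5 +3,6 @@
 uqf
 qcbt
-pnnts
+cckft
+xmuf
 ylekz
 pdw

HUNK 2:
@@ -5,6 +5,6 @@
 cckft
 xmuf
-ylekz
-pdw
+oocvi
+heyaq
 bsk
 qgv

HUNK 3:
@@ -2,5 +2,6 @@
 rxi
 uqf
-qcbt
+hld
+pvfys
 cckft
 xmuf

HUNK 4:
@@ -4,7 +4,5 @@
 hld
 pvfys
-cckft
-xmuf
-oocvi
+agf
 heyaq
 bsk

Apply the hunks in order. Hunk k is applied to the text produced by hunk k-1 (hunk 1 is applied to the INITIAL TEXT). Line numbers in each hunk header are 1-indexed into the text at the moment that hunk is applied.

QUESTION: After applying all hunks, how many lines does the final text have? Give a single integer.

Answer: 9

Derivation:
Hunk 1: at line 3 remove [pnnts] add [cckft,xmuf] -> 10 lines: dnodw rxi uqf qcbt cckft xmuf ylekz pdw bsk qgv
Hunk 2: at line 5 remove [ylekz,pdw] add [oocvi,heyaq] -> 10 lines: dnodw rxi uqf qcbt cckft xmuf oocvi heyaq bsk qgv
Hunk 3: at line 2 remove [qcbt] add [hld,pvfys] -> 11 lines: dnodw rxi uqf hld pvfys cckft xmuf oocvi heyaq bsk qgv
Hunk 4: at line 4 remove [cckft,xmuf,oocvi] add [agf] -> 9 lines: dnodw rxi uqf hld pvfys agf heyaq bsk qgv
Final line count: 9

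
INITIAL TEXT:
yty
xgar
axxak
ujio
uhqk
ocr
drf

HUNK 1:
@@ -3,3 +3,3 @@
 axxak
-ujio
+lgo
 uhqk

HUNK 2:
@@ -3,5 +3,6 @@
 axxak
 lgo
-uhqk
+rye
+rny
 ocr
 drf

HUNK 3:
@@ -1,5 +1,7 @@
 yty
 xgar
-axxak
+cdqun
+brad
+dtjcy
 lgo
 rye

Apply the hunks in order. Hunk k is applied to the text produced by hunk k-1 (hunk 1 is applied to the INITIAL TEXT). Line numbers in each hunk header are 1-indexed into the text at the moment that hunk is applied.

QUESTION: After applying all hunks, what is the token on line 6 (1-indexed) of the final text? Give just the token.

Answer: lgo

Derivation:
Hunk 1: at line 3 remove [ujio] add [lgo] -> 7 lines: yty xgar axxak lgo uhqk ocr drf
Hunk 2: at line 3 remove [uhqk] add [rye,rny] -> 8 lines: yty xgar axxak lgo rye rny ocr drf
Hunk 3: at line 1 remove [axxak] add [cdqun,brad,dtjcy] -> 10 lines: yty xgar cdqun brad dtjcy lgo rye rny ocr drf
Final line 6: lgo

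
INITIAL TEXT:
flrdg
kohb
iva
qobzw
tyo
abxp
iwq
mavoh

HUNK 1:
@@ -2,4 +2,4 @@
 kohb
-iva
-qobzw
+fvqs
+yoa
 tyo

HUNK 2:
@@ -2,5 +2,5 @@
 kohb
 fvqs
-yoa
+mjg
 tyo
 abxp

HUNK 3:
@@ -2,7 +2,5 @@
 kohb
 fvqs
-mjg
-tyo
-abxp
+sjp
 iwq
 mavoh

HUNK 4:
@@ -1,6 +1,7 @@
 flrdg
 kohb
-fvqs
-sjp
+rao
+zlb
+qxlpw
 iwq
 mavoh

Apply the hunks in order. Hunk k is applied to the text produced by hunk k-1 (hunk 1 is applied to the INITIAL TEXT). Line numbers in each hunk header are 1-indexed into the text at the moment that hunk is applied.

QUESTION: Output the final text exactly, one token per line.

Answer: flrdg
kohb
rao
zlb
qxlpw
iwq
mavoh

Derivation:
Hunk 1: at line 2 remove [iva,qobzw] add [fvqs,yoa] -> 8 lines: flrdg kohb fvqs yoa tyo abxp iwq mavoh
Hunk 2: at line 2 remove [yoa] add [mjg] -> 8 lines: flrdg kohb fvqs mjg tyo abxp iwq mavoh
Hunk 3: at line 2 remove [mjg,tyo,abxp] add [sjp] -> 6 lines: flrdg kohb fvqs sjp iwq mavoh
Hunk 4: at line 1 remove [fvqs,sjp] add [rao,zlb,qxlpw] -> 7 lines: flrdg kohb rao zlb qxlpw iwq mavoh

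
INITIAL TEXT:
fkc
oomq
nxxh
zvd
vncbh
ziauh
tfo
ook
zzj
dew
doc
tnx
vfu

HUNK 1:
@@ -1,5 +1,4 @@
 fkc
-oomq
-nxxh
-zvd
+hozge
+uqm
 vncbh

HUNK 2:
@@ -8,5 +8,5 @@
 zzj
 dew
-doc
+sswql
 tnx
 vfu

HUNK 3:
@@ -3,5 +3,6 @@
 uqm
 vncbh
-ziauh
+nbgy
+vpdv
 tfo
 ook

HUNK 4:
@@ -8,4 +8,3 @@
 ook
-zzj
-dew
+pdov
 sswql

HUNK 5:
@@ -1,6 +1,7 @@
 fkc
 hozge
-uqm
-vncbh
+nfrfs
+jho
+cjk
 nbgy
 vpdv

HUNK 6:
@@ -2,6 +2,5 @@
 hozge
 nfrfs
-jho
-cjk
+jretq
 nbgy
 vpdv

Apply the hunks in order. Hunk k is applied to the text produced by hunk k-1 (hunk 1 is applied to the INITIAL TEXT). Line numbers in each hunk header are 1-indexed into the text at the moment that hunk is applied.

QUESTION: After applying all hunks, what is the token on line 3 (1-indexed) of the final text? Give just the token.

Hunk 1: at line 1 remove [oomq,nxxh,zvd] add [hozge,uqm] -> 12 lines: fkc hozge uqm vncbh ziauh tfo ook zzj dew doc tnx vfu
Hunk 2: at line 8 remove [doc] add [sswql] -> 12 lines: fkc hozge uqm vncbh ziauh tfo ook zzj dew sswql tnx vfu
Hunk 3: at line 3 remove [ziauh] add [nbgy,vpdv] -> 13 lines: fkc hozge uqm vncbh nbgy vpdv tfo ook zzj dew sswql tnx vfu
Hunk 4: at line 8 remove [zzj,dew] add [pdov] -> 12 lines: fkc hozge uqm vncbh nbgy vpdv tfo ook pdov sswql tnx vfu
Hunk 5: at line 1 remove [uqm,vncbh] add [nfrfs,jho,cjk] -> 13 lines: fkc hozge nfrfs jho cjk nbgy vpdv tfo ook pdov sswql tnx vfu
Hunk 6: at line 2 remove [jho,cjk] add [jretq] -> 12 lines: fkc hozge nfrfs jretq nbgy vpdv tfo ook pdov sswql tnx vfu
Final line 3: nfrfs

Answer: nfrfs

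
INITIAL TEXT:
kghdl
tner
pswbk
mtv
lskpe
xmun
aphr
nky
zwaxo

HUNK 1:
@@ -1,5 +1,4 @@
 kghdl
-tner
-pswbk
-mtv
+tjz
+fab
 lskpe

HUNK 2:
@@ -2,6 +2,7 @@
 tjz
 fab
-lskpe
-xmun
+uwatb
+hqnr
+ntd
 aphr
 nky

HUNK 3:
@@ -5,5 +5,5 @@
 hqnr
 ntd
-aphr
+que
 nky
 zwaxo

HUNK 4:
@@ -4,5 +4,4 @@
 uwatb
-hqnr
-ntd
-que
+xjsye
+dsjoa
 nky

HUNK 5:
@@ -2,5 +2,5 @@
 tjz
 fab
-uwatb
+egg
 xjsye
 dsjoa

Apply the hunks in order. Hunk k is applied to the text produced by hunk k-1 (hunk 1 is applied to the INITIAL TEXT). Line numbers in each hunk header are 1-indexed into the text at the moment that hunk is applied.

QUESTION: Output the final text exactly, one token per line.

Answer: kghdl
tjz
fab
egg
xjsye
dsjoa
nky
zwaxo

Derivation:
Hunk 1: at line 1 remove [tner,pswbk,mtv] add [tjz,fab] -> 8 lines: kghdl tjz fab lskpe xmun aphr nky zwaxo
Hunk 2: at line 2 remove [lskpe,xmun] add [uwatb,hqnr,ntd] -> 9 lines: kghdl tjz fab uwatb hqnr ntd aphr nky zwaxo
Hunk 3: at line 5 remove [aphr] add [que] -> 9 lines: kghdl tjz fab uwatb hqnr ntd que nky zwaxo
Hunk 4: at line 4 remove [hqnr,ntd,que] add [xjsye,dsjoa] -> 8 lines: kghdl tjz fab uwatb xjsye dsjoa nky zwaxo
Hunk 5: at line 2 remove [uwatb] add [egg] -> 8 lines: kghdl tjz fab egg xjsye dsjoa nky zwaxo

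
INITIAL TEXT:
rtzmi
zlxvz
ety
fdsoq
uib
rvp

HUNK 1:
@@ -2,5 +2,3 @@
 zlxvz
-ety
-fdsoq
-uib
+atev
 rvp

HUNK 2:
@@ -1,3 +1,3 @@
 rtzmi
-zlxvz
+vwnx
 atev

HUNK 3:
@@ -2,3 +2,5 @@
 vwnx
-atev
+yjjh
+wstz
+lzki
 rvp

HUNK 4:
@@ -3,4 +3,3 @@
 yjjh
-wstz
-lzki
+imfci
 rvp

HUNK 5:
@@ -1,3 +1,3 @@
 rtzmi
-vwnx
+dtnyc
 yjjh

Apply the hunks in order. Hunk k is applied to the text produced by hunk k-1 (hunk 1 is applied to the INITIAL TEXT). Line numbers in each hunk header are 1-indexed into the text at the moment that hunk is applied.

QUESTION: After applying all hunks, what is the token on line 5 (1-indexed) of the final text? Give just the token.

Hunk 1: at line 2 remove [ety,fdsoq,uib] add [atev] -> 4 lines: rtzmi zlxvz atev rvp
Hunk 2: at line 1 remove [zlxvz] add [vwnx] -> 4 lines: rtzmi vwnx atev rvp
Hunk 3: at line 2 remove [atev] add [yjjh,wstz,lzki] -> 6 lines: rtzmi vwnx yjjh wstz lzki rvp
Hunk 4: at line 3 remove [wstz,lzki] add [imfci] -> 5 lines: rtzmi vwnx yjjh imfci rvp
Hunk 5: at line 1 remove [vwnx] add [dtnyc] -> 5 lines: rtzmi dtnyc yjjh imfci rvp
Final line 5: rvp

Answer: rvp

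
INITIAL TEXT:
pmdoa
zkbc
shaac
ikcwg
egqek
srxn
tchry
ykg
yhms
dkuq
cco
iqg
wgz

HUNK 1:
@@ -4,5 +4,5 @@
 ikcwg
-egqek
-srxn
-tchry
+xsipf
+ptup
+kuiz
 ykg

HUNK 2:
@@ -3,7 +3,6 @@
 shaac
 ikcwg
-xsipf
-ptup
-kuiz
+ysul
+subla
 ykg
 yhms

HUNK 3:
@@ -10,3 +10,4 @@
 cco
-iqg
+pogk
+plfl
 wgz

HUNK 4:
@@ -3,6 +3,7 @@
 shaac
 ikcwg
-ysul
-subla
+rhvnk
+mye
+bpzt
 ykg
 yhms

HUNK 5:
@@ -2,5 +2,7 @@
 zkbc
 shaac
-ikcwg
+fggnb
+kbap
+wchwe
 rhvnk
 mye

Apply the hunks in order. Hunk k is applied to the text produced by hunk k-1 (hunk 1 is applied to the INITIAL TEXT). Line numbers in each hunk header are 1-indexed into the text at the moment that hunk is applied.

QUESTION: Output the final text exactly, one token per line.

Answer: pmdoa
zkbc
shaac
fggnb
kbap
wchwe
rhvnk
mye
bpzt
ykg
yhms
dkuq
cco
pogk
plfl
wgz

Derivation:
Hunk 1: at line 4 remove [egqek,srxn,tchry] add [xsipf,ptup,kuiz] -> 13 lines: pmdoa zkbc shaac ikcwg xsipf ptup kuiz ykg yhms dkuq cco iqg wgz
Hunk 2: at line 3 remove [xsipf,ptup,kuiz] add [ysul,subla] -> 12 lines: pmdoa zkbc shaac ikcwg ysul subla ykg yhms dkuq cco iqg wgz
Hunk 3: at line 10 remove [iqg] add [pogk,plfl] -> 13 lines: pmdoa zkbc shaac ikcwg ysul subla ykg yhms dkuq cco pogk plfl wgz
Hunk 4: at line 3 remove [ysul,subla] add [rhvnk,mye,bpzt] -> 14 lines: pmdoa zkbc shaac ikcwg rhvnk mye bpzt ykg yhms dkuq cco pogk plfl wgz
Hunk 5: at line 2 remove [ikcwg] add [fggnb,kbap,wchwe] -> 16 lines: pmdoa zkbc shaac fggnb kbap wchwe rhvnk mye bpzt ykg yhms dkuq cco pogk plfl wgz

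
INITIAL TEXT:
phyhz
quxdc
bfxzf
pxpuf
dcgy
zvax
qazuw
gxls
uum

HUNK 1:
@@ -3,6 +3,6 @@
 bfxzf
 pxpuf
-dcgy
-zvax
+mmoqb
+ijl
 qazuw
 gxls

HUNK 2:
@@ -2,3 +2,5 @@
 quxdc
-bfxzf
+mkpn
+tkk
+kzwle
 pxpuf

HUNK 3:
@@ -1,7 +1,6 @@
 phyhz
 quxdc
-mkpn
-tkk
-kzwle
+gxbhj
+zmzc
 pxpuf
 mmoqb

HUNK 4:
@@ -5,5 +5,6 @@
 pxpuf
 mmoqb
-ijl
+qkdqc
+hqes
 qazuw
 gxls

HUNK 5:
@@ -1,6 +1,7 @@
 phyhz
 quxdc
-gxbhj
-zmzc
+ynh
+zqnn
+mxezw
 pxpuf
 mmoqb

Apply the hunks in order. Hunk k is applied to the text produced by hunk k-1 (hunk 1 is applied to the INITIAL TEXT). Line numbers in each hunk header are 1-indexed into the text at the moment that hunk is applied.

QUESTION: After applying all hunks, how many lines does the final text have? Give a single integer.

Hunk 1: at line 3 remove [dcgy,zvax] add [mmoqb,ijl] -> 9 lines: phyhz quxdc bfxzf pxpuf mmoqb ijl qazuw gxls uum
Hunk 2: at line 2 remove [bfxzf] add [mkpn,tkk,kzwle] -> 11 lines: phyhz quxdc mkpn tkk kzwle pxpuf mmoqb ijl qazuw gxls uum
Hunk 3: at line 1 remove [mkpn,tkk,kzwle] add [gxbhj,zmzc] -> 10 lines: phyhz quxdc gxbhj zmzc pxpuf mmoqb ijl qazuw gxls uum
Hunk 4: at line 5 remove [ijl] add [qkdqc,hqes] -> 11 lines: phyhz quxdc gxbhj zmzc pxpuf mmoqb qkdqc hqes qazuw gxls uum
Hunk 5: at line 1 remove [gxbhj,zmzc] add [ynh,zqnn,mxezw] -> 12 lines: phyhz quxdc ynh zqnn mxezw pxpuf mmoqb qkdqc hqes qazuw gxls uum
Final line count: 12

Answer: 12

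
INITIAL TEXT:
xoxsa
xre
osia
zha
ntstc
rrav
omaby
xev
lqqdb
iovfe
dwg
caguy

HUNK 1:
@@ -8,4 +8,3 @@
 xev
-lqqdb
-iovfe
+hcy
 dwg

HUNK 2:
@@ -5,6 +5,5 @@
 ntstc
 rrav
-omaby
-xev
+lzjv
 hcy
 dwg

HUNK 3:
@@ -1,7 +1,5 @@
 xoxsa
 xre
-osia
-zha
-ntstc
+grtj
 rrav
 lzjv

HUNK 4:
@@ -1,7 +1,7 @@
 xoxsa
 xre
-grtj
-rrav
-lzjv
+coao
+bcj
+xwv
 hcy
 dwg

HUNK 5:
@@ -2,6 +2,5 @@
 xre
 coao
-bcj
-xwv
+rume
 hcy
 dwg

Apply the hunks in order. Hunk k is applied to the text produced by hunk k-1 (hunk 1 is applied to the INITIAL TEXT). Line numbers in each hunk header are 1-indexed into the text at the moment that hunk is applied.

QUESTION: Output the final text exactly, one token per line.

Answer: xoxsa
xre
coao
rume
hcy
dwg
caguy

Derivation:
Hunk 1: at line 8 remove [lqqdb,iovfe] add [hcy] -> 11 lines: xoxsa xre osia zha ntstc rrav omaby xev hcy dwg caguy
Hunk 2: at line 5 remove [omaby,xev] add [lzjv] -> 10 lines: xoxsa xre osia zha ntstc rrav lzjv hcy dwg caguy
Hunk 3: at line 1 remove [osia,zha,ntstc] add [grtj] -> 8 lines: xoxsa xre grtj rrav lzjv hcy dwg caguy
Hunk 4: at line 1 remove [grtj,rrav,lzjv] add [coao,bcj,xwv] -> 8 lines: xoxsa xre coao bcj xwv hcy dwg caguy
Hunk 5: at line 2 remove [bcj,xwv] add [rume] -> 7 lines: xoxsa xre coao rume hcy dwg caguy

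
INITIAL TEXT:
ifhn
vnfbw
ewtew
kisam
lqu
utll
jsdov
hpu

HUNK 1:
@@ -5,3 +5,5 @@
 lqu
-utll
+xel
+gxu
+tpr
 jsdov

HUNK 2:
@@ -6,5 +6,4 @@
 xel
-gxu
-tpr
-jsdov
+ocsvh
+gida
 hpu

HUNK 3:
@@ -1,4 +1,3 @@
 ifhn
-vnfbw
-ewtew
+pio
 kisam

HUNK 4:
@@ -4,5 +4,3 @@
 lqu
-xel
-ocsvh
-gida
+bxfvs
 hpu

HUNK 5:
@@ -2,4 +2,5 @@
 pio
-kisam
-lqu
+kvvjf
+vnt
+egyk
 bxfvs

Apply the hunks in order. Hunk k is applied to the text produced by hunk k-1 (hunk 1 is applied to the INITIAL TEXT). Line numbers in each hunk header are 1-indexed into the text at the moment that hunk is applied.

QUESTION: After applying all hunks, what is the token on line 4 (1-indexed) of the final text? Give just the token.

Hunk 1: at line 5 remove [utll] add [xel,gxu,tpr] -> 10 lines: ifhn vnfbw ewtew kisam lqu xel gxu tpr jsdov hpu
Hunk 2: at line 6 remove [gxu,tpr,jsdov] add [ocsvh,gida] -> 9 lines: ifhn vnfbw ewtew kisam lqu xel ocsvh gida hpu
Hunk 3: at line 1 remove [vnfbw,ewtew] add [pio] -> 8 lines: ifhn pio kisam lqu xel ocsvh gida hpu
Hunk 4: at line 4 remove [xel,ocsvh,gida] add [bxfvs] -> 6 lines: ifhn pio kisam lqu bxfvs hpu
Hunk 5: at line 2 remove [kisam,lqu] add [kvvjf,vnt,egyk] -> 7 lines: ifhn pio kvvjf vnt egyk bxfvs hpu
Final line 4: vnt

Answer: vnt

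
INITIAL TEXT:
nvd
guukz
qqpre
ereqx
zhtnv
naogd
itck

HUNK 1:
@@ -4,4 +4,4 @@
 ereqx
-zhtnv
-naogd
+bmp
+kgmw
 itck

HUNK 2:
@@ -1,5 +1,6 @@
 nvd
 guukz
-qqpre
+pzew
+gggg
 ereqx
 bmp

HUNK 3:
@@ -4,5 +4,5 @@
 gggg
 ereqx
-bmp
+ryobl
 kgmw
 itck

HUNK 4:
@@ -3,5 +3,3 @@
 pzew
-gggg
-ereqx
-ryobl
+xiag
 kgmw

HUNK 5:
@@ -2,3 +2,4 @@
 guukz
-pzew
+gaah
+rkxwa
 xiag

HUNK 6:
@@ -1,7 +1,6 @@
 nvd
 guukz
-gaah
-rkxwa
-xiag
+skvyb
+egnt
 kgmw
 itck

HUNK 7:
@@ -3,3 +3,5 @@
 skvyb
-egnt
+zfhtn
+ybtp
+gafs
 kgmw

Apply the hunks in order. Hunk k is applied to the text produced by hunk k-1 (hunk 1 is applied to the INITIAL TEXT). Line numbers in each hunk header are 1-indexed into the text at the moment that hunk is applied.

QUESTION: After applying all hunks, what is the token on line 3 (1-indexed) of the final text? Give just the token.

Answer: skvyb

Derivation:
Hunk 1: at line 4 remove [zhtnv,naogd] add [bmp,kgmw] -> 7 lines: nvd guukz qqpre ereqx bmp kgmw itck
Hunk 2: at line 1 remove [qqpre] add [pzew,gggg] -> 8 lines: nvd guukz pzew gggg ereqx bmp kgmw itck
Hunk 3: at line 4 remove [bmp] add [ryobl] -> 8 lines: nvd guukz pzew gggg ereqx ryobl kgmw itck
Hunk 4: at line 3 remove [gggg,ereqx,ryobl] add [xiag] -> 6 lines: nvd guukz pzew xiag kgmw itck
Hunk 5: at line 2 remove [pzew] add [gaah,rkxwa] -> 7 lines: nvd guukz gaah rkxwa xiag kgmw itck
Hunk 6: at line 1 remove [gaah,rkxwa,xiag] add [skvyb,egnt] -> 6 lines: nvd guukz skvyb egnt kgmw itck
Hunk 7: at line 3 remove [egnt] add [zfhtn,ybtp,gafs] -> 8 lines: nvd guukz skvyb zfhtn ybtp gafs kgmw itck
Final line 3: skvyb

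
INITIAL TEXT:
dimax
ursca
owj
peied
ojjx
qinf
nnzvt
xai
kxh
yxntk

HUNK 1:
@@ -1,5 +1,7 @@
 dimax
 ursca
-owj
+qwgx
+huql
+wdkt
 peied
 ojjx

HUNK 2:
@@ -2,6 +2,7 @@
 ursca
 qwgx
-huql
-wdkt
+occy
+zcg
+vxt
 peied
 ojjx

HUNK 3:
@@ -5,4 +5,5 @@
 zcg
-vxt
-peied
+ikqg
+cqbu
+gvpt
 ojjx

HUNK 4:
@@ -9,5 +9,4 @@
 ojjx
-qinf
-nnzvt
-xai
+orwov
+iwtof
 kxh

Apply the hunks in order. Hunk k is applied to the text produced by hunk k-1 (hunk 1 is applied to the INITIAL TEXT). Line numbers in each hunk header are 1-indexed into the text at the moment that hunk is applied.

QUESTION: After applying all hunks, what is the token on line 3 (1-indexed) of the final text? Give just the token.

Hunk 1: at line 1 remove [owj] add [qwgx,huql,wdkt] -> 12 lines: dimax ursca qwgx huql wdkt peied ojjx qinf nnzvt xai kxh yxntk
Hunk 2: at line 2 remove [huql,wdkt] add [occy,zcg,vxt] -> 13 lines: dimax ursca qwgx occy zcg vxt peied ojjx qinf nnzvt xai kxh yxntk
Hunk 3: at line 5 remove [vxt,peied] add [ikqg,cqbu,gvpt] -> 14 lines: dimax ursca qwgx occy zcg ikqg cqbu gvpt ojjx qinf nnzvt xai kxh yxntk
Hunk 4: at line 9 remove [qinf,nnzvt,xai] add [orwov,iwtof] -> 13 lines: dimax ursca qwgx occy zcg ikqg cqbu gvpt ojjx orwov iwtof kxh yxntk
Final line 3: qwgx

Answer: qwgx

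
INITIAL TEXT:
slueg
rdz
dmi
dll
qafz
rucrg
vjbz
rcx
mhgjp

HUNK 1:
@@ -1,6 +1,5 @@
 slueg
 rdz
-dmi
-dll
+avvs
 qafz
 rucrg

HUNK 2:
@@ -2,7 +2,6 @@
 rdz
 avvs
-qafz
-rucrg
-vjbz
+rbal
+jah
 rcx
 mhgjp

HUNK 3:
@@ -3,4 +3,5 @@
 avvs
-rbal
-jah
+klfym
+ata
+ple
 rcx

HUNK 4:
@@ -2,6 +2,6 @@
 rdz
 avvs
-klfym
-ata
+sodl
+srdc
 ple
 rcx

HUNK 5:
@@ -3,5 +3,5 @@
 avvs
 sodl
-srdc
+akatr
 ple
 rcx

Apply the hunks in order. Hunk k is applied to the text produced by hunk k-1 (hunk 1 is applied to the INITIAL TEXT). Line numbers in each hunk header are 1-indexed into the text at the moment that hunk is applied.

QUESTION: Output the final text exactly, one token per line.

Answer: slueg
rdz
avvs
sodl
akatr
ple
rcx
mhgjp

Derivation:
Hunk 1: at line 1 remove [dmi,dll] add [avvs] -> 8 lines: slueg rdz avvs qafz rucrg vjbz rcx mhgjp
Hunk 2: at line 2 remove [qafz,rucrg,vjbz] add [rbal,jah] -> 7 lines: slueg rdz avvs rbal jah rcx mhgjp
Hunk 3: at line 3 remove [rbal,jah] add [klfym,ata,ple] -> 8 lines: slueg rdz avvs klfym ata ple rcx mhgjp
Hunk 4: at line 2 remove [klfym,ata] add [sodl,srdc] -> 8 lines: slueg rdz avvs sodl srdc ple rcx mhgjp
Hunk 5: at line 3 remove [srdc] add [akatr] -> 8 lines: slueg rdz avvs sodl akatr ple rcx mhgjp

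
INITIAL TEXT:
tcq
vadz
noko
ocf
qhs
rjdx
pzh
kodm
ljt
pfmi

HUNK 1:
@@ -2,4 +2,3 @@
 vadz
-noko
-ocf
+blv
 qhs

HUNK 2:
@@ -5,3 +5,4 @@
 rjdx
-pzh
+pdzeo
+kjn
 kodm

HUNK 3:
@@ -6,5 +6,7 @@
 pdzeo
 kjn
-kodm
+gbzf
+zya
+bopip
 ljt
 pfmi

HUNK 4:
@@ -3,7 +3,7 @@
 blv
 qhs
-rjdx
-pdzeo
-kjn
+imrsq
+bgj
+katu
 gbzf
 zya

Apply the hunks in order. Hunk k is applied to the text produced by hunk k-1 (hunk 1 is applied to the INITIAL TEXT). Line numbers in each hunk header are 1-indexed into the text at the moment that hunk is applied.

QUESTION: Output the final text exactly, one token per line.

Answer: tcq
vadz
blv
qhs
imrsq
bgj
katu
gbzf
zya
bopip
ljt
pfmi

Derivation:
Hunk 1: at line 2 remove [noko,ocf] add [blv] -> 9 lines: tcq vadz blv qhs rjdx pzh kodm ljt pfmi
Hunk 2: at line 5 remove [pzh] add [pdzeo,kjn] -> 10 lines: tcq vadz blv qhs rjdx pdzeo kjn kodm ljt pfmi
Hunk 3: at line 6 remove [kodm] add [gbzf,zya,bopip] -> 12 lines: tcq vadz blv qhs rjdx pdzeo kjn gbzf zya bopip ljt pfmi
Hunk 4: at line 3 remove [rjdx,pdzeo,kjn] add [imrsq,bgj,katu] -> 12 lines: tcq vadz blv qhs imrsq bgj katu gbzf zya bopip ljt pfmi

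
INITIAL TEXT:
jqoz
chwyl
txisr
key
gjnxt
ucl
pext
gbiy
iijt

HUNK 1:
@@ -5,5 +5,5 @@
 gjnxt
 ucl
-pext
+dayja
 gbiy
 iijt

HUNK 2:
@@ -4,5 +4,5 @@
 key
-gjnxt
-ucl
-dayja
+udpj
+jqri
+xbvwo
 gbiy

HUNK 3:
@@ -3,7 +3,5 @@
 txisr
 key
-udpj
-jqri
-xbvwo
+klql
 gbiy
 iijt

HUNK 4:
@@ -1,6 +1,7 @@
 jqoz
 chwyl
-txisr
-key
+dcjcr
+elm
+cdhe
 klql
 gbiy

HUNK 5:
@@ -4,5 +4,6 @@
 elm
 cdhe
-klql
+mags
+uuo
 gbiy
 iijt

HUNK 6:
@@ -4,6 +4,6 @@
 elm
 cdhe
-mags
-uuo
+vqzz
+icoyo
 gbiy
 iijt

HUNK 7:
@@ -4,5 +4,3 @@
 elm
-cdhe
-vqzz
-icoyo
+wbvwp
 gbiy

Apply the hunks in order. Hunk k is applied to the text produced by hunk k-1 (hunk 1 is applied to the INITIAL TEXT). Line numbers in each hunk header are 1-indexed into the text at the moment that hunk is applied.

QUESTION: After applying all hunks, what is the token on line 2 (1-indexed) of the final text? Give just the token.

Answer: chwyl

Derivation:
Hunk 1: at line 5 remove [pext] add [dayja] -> 9 lines: jqoz chwyl txisr key gjnxt ucl dayja gbiy iijt
Hunk 2: at line 4 remove [gjnxt,ucl,dayja] add [udpj,jqri,xbvwo] -> 9 lines: jqoz chwyl txisr key udpj jqri xbvwo gbiy iijt
Hunk 3: at line 3 remove [udpj,jqri,xbvwo] add [klql] -> 7 lines: jqoz chwyl txisr key klql gbiy iijt
Hunk 4: at line 1 remove [txisr,key] add [dcjcr,elm,cdhe] -> 8 lines: jqoz chwyl dcjcr elm cdhe klql gbiy iijt
Hunk 5: at line 4 remove [klql] add [mags,uuo] -> 9 lines: jqoz chwyl dcjcr elm cdhe mags uuo gbiy iijt
Hunk 6: at line 4 remove [mags,uuo] add [vqzz,icoyo] -> 9 lines: jqoz chwyl dcjcr elm cdhe vqzz icoyo gbiy iijt
Hunk 7: at line 4 remove [cdhe,vqzz,icoyo] add [wbvwp] -> 7 lines: jqoz chwyl dcjcr elm wbvwp gbiy iijt
Final line 2: chwyl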